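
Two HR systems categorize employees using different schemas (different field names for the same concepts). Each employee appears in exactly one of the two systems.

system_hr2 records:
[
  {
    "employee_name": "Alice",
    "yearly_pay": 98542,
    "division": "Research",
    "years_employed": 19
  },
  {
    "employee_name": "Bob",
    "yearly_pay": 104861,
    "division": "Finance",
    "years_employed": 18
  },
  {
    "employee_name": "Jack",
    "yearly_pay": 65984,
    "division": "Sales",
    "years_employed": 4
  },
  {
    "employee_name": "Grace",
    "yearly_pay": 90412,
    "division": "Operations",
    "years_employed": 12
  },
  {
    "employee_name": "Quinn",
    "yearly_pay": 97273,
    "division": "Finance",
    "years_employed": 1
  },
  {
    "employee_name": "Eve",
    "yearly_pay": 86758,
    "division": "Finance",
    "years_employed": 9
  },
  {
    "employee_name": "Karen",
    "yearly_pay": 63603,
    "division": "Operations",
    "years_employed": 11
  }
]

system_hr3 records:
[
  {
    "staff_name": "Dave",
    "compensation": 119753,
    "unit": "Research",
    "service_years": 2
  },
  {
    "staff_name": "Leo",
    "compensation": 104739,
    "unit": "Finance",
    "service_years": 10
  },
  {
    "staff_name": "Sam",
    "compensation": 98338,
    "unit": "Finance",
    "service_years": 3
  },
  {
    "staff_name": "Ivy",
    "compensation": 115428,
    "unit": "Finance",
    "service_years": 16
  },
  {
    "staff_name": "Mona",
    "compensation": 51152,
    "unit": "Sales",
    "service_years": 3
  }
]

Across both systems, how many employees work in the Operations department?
2

Schema mapping: "division" (system_hr2) = "unit" (system_hr3) = department

Operations employees in system_hr2: 2
Operations employees in system_hr3: 0

Total in Operations: 2 + 0 = 2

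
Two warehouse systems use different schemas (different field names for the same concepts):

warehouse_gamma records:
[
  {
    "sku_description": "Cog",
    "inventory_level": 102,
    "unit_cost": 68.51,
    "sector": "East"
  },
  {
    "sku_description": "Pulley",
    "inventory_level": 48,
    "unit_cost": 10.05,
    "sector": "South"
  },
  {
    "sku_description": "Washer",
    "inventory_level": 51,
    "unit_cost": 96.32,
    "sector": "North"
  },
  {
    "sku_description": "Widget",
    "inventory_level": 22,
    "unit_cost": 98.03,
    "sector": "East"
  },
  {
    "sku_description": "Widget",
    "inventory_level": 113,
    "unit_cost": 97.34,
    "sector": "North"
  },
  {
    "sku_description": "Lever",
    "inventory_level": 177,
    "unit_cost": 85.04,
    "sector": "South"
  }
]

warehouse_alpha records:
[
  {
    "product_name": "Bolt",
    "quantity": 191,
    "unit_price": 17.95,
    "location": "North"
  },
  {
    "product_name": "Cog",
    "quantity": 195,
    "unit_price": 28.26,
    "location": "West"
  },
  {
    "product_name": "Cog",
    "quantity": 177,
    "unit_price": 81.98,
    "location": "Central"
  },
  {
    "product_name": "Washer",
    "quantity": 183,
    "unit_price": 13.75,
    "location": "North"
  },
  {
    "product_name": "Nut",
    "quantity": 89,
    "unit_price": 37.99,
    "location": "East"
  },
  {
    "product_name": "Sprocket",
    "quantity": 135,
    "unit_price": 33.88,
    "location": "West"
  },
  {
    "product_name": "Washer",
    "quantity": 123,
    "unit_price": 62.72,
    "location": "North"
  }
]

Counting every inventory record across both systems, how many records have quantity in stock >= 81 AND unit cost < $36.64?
4

Schema mappings:
- "inventory_level" (warehouse_gamma) = "quantity" (warehouse_alpha) = quantity
- "unit_cost" (warehouse_gamma) = "unit_price" (warehouse_alpha) = unit cost

Records meeting both conditions in warehouse_gamma: 0
Records meeting both conditions in warehouse_alpha: 4

Total: 0 + 4 = 4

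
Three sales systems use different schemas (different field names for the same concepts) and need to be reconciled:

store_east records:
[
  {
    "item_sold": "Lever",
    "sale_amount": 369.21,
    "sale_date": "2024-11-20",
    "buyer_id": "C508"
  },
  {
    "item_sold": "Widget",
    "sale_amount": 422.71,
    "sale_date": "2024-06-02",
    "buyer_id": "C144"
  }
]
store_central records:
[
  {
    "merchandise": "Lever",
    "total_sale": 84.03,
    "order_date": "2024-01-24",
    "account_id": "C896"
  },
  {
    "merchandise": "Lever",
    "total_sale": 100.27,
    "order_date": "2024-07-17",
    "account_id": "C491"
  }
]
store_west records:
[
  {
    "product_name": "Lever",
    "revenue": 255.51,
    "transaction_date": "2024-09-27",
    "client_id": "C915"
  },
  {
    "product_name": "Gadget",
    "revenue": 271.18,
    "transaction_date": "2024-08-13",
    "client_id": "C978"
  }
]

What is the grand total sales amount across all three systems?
1502.91

Schema reconciliation - all amount fields map to sale amount:

store_east (sale_amount): 791.92
store_central (total_sale): 184.3
store_west (revenue): 526.69

Grand total: 1502.91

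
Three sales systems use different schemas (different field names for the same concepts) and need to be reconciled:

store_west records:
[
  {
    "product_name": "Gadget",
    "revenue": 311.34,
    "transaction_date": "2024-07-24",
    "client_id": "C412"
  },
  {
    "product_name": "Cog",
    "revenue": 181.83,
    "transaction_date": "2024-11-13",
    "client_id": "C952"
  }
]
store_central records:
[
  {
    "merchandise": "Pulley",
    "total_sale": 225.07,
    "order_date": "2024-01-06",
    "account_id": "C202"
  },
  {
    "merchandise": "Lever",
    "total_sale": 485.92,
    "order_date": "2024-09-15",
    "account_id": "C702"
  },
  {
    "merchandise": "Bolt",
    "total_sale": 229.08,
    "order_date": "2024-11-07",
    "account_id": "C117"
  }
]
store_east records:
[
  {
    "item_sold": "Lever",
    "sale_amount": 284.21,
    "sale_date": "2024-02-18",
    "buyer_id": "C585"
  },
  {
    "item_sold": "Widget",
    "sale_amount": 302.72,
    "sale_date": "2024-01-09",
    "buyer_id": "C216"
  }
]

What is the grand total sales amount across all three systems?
2020.17

Schema reconciliation - all amount fields map to sale amount:

store_west (revenue): 493.17
store_central (total_sale): 940.07
store_east (sale_amount): 586.93

Grand total: 2020.17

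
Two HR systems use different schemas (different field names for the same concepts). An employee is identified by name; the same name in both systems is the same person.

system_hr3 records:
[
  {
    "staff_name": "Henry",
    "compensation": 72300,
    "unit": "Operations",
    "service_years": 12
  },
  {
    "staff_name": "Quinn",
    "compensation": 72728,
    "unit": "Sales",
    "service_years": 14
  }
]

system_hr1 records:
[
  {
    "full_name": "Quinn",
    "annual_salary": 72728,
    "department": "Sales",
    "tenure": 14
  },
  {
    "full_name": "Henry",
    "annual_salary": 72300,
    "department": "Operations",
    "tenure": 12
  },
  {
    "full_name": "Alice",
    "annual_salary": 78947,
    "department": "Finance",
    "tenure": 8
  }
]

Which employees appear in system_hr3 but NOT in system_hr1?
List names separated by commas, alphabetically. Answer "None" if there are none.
None

Schema mapping: "staff_name" (system_hr3) = "full_name" (system_hr1) = employee name

Names in system_hr3: ['Henry', 'Quinn']
Names in system_hr1: ['Alice', 'Henry', 'Quinn']

In system_hr3 but not system_hr1: None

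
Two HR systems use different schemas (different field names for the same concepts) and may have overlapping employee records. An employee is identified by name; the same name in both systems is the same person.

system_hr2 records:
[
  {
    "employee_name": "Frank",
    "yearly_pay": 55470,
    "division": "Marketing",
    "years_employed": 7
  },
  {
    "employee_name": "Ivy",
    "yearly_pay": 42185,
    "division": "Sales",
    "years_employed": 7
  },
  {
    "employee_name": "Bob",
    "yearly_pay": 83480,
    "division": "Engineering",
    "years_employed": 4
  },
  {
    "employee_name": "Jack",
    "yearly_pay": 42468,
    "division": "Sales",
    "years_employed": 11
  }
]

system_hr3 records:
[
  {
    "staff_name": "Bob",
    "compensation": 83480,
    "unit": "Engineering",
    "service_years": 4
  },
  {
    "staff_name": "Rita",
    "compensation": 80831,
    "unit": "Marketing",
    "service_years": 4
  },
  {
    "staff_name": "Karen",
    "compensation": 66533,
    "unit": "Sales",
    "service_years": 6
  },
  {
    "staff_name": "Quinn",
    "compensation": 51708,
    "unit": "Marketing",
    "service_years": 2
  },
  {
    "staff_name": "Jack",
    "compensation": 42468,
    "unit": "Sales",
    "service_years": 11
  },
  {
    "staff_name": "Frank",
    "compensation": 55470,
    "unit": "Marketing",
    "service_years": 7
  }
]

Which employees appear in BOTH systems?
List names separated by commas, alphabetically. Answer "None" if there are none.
Bob, Frank, Jack

Schema mapping: "employee_name" (system_hr2) = "staff_name" (system_hr3) = employee name

Names in system_hr2: ['Bob', 'Frank', 'Ivy', 'Jack']
Names in system_hr3: ['Bob', 'Frank', 'Jack', 'Karen', 'Quinn', 'Rita']

Intersection: ['Bob', 'Frank', 'Jack']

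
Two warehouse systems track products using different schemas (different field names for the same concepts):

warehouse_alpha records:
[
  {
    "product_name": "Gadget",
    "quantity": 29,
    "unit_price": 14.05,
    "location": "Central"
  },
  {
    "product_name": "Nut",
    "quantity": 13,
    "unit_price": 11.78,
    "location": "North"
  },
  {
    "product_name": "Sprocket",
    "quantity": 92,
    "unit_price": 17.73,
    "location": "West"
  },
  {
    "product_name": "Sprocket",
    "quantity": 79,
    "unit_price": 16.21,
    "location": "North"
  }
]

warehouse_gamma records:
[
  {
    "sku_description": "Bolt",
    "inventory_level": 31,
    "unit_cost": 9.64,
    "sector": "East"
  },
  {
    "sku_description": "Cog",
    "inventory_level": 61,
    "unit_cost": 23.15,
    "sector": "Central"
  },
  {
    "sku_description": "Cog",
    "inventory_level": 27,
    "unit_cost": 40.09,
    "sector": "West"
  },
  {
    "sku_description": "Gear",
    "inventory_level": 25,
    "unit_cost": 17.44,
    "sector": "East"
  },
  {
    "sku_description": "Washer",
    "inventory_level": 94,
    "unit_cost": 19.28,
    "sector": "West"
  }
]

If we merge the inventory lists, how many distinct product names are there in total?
7

Schema mapping: "product_name" (warehouse_alpha) = "sku_description" (warehouse_gamma) = product name

Products in warehouse_alpha: ['Gadget', 'Nut', 'Sprocket']
Products in warehouse_gamma: ['Bolt', 'Cog', 'Gear', 'Washer']

Union (unique products): ['Bolt', 'Cog', 'Gadget', 'Gear', 'Nut', 'Sprocket', 'Washer']
Count: 7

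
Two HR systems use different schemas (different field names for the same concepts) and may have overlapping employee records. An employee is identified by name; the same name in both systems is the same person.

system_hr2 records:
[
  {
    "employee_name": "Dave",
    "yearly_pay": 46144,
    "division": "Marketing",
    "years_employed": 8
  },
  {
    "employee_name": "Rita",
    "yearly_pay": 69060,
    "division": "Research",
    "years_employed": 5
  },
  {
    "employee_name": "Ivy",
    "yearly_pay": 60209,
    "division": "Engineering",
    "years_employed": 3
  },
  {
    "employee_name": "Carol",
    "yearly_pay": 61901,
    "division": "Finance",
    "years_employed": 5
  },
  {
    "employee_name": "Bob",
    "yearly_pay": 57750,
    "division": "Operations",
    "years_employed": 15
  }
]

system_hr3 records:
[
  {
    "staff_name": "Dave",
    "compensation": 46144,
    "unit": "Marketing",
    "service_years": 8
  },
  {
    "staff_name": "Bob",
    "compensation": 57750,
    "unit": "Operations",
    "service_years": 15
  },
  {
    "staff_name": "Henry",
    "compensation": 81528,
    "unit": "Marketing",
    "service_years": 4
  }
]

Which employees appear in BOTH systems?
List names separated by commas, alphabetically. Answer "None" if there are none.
Bob, Dave

Schema mapping: "employee_name" (system_hr2) = "staff_name" (system_hr3) = employee name

Names in system_hr2: ['Bob', 'Carol', 'Dave', 'Ivy', 'Rita']
Names in system_hr3: ['Bob', 'Dave', 'Henry']

Intersection: ['Bob', 'Dave']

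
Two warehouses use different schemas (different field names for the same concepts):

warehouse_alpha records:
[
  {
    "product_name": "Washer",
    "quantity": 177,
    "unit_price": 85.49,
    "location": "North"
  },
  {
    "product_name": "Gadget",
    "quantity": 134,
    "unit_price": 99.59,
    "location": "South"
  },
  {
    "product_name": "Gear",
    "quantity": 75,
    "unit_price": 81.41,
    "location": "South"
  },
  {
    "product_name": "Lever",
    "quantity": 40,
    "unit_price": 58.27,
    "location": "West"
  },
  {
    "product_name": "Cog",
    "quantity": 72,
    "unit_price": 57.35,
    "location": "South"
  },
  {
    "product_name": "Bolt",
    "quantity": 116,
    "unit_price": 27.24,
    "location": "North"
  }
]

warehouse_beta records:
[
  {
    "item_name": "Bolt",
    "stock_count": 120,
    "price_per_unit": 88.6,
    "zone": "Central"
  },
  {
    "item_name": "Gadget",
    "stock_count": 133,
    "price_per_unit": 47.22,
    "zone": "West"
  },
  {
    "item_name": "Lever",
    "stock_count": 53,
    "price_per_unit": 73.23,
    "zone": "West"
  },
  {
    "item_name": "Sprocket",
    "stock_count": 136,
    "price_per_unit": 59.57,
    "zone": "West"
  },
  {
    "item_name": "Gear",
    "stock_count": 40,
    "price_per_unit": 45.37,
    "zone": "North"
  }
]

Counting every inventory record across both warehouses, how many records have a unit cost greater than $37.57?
10

Schema mapping: "unit_price" (warehouse_alpha) = "price_per_unit" (warehouse_beta) = unit cost

Records > $37.57 in warehouse_alpha: 5
Records > $37.57 in warehouse_beta: 5

Total count: 5 + 5 = 10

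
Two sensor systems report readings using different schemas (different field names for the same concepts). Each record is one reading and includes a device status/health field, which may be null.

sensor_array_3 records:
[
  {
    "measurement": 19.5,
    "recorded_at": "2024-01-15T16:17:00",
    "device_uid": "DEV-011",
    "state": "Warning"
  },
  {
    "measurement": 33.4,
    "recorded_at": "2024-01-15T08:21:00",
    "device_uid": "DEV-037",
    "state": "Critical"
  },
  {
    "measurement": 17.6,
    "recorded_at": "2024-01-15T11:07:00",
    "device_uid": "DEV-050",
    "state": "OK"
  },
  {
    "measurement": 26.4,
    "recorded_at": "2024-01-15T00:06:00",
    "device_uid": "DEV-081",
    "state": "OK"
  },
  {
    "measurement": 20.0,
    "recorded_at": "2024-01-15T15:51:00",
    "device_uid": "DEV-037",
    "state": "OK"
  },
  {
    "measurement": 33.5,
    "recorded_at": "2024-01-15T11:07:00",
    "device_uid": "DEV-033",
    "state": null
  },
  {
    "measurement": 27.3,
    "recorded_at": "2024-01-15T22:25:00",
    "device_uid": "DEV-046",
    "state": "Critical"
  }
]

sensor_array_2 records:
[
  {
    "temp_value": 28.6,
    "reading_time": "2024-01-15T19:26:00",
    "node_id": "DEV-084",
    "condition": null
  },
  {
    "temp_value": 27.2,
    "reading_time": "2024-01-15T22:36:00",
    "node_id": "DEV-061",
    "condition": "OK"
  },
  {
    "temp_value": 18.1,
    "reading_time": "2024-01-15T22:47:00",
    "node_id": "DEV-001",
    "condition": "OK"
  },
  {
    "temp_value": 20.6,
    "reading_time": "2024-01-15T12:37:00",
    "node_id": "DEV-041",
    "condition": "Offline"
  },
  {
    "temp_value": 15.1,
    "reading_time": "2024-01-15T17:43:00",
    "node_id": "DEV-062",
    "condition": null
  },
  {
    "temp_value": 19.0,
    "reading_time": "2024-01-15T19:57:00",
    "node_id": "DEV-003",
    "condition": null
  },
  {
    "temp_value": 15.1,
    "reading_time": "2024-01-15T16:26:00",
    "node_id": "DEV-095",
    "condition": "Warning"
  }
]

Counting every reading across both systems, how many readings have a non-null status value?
10

Schema mapping: "state" (sensor_array_3) = "condition" (sensor_array_2) = status

Non-null in sensor_array_3: 6
Non-null in sensor_array_2: 4

Total non-null: 6 + 4 = 10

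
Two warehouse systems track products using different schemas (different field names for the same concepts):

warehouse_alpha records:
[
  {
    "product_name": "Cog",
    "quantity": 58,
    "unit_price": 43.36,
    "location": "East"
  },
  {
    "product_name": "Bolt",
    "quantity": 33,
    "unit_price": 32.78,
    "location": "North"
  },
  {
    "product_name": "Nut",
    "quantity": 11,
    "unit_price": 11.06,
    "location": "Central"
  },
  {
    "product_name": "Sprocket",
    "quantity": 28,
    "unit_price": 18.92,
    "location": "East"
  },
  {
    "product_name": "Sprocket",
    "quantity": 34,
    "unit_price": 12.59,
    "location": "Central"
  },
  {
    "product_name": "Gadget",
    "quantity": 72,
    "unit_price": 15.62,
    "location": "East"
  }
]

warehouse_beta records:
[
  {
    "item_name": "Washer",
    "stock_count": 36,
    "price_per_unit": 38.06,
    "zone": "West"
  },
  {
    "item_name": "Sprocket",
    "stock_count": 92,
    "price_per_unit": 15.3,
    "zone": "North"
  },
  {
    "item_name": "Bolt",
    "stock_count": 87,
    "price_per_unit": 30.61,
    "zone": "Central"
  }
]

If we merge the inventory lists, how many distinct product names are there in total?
6

Schema mapping: "product_name" (warehouse_alpha) = "item_name" (warehouse_beta) = product name

Products in warehouse_alpha: ['Bolt', 'Cog', 'Gadget', 'Nut', 'Sprocket']
Products in warehouse_beta: ['Bolt', 'Sprocket', 'Washer']

Union (unique products): ['Bolt', 'Cog', 'Gadget', 'Nut', 'Sprocket', 'Washer']
Count: 6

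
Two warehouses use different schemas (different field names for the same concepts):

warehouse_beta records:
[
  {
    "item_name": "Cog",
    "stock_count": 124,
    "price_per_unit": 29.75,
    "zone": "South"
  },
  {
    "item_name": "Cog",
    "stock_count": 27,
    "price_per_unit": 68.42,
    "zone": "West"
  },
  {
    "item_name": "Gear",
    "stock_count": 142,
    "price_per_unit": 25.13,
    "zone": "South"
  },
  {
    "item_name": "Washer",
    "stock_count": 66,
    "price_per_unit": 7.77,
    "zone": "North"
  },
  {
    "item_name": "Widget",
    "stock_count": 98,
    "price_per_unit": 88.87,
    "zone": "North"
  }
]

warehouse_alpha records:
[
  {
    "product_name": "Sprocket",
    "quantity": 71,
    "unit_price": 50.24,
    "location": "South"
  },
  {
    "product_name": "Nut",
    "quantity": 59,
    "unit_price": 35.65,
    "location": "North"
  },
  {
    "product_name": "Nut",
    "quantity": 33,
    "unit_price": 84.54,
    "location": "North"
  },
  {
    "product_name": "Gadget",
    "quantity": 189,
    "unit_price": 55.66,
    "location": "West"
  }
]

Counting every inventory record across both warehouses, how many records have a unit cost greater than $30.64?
6

Schema mapping: "price_per_unit" (warehouse_beta) = "unit_price" (warehouse_alpha) = unit cost

Records > $30.64 in warehouse_beta: 2
Records > $30.64 in warehouse_alpha: 4

Total count: 2 + 4 = 6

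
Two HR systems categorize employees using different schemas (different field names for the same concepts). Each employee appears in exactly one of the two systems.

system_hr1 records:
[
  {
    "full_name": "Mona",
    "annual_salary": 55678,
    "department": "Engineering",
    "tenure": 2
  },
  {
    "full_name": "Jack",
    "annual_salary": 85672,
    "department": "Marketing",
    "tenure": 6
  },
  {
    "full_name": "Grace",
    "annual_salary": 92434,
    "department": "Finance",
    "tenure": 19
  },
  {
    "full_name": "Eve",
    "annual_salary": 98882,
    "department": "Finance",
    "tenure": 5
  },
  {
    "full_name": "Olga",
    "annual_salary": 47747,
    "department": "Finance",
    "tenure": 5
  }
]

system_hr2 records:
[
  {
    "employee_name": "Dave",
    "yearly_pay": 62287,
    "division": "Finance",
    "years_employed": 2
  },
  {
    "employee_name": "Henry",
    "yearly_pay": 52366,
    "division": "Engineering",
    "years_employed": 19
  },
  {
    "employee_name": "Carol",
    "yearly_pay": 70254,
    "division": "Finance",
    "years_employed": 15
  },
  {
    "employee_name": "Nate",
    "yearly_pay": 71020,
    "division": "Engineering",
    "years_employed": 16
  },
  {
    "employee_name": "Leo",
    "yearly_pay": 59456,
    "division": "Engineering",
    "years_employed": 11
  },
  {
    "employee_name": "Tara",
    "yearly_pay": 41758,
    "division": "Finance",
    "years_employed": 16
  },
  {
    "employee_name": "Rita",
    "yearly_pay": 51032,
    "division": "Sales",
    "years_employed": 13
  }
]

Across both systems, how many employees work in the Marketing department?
1

Schema mapping: "department" (system_hr1) = "division" (system_hr2) = department

Marketing employees in system_hr1: 1
Marketing employees in system_hr2: 0

Total in Marketing: 1 + 0 = 1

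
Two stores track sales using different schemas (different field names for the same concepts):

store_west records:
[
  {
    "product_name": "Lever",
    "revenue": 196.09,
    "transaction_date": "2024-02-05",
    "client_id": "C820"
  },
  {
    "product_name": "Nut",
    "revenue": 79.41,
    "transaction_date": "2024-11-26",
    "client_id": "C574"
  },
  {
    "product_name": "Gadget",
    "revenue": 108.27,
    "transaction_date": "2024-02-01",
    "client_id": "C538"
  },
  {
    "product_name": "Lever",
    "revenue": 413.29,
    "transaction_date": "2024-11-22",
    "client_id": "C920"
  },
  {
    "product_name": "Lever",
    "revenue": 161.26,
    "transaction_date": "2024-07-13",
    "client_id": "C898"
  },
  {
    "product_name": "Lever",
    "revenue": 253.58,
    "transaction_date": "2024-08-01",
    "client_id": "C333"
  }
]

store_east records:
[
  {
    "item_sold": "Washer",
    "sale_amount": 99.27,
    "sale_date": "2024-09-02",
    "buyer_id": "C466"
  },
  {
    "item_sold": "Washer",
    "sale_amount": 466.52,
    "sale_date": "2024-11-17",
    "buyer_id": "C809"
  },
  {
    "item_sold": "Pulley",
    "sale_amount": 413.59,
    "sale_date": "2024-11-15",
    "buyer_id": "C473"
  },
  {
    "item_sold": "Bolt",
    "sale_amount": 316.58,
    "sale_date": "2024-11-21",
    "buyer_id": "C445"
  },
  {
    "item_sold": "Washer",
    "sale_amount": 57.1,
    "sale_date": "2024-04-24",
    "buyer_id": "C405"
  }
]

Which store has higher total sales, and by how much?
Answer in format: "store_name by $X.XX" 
store_east by $141.16

Schema mapping: "revenue" (store_west) = "sale_amount" (store_east) = sale amount

Total for store_west: 1211.90
Total for store_east: 1353.06

Difference: |1211.90 - 1353.06| = 141.16
store_east has higher sales by $141.16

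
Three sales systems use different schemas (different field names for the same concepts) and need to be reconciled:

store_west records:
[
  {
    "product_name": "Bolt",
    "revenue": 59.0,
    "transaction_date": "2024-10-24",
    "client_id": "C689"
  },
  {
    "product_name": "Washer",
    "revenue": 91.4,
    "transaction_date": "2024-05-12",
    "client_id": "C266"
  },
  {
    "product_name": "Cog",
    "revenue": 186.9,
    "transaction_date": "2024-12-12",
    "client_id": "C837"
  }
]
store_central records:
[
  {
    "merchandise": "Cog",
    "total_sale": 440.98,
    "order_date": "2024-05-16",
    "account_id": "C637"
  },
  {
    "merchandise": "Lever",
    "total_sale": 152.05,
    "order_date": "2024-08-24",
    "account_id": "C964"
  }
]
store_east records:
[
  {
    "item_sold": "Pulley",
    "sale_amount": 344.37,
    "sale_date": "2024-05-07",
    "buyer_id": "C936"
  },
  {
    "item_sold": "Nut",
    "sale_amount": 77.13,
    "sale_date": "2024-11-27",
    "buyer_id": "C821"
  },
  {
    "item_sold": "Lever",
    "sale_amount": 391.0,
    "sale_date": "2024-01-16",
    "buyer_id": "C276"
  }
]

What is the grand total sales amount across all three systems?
1742.83

Schema reconciliation - all amount fields map to sale amount:

store_west (revenue): 337.3
store_central (total_sale): 593.03
store_east (sale_amount): 812.5

Grand total: 1742.83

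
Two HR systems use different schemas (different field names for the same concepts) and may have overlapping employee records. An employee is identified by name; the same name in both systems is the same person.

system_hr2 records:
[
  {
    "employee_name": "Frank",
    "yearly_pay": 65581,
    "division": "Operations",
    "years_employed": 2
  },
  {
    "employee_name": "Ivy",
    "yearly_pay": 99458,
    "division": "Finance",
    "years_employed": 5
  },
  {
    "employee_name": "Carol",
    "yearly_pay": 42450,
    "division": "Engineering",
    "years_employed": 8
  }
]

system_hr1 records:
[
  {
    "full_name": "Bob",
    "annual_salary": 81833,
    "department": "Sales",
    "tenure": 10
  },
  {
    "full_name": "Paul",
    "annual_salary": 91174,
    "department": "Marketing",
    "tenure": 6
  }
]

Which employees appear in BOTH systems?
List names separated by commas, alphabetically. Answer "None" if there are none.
None

Schema mapping: "employee_name" (system_hr2) = "full_name" (system_hr1) = employee name

Names in system_hr2: ['Carol', 'Frank', 'Ivy']
Names in system_hr1: ['Bob', 'Paul']

Intersection: None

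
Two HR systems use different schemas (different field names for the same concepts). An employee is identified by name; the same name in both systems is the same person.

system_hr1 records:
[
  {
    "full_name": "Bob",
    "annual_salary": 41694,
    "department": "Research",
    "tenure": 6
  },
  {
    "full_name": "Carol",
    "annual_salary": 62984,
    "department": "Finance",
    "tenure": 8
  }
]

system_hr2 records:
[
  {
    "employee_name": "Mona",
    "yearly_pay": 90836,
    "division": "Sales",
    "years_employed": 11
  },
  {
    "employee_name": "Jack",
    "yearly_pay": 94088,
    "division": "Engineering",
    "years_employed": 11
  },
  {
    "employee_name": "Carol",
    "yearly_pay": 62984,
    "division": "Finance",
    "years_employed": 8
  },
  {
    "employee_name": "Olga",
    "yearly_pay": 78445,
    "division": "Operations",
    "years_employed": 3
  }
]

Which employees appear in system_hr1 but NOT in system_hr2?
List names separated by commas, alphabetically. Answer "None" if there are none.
Bob

Schema mapping: "full_name" (system_hr1) = "employee_name" (system_hr2) = employee name

Names in system_hr1: ['Bob', 'Carol']
Names in system_hr2: ['Carol', 'Jack', 'Mona', 'Olga']

In system_hr1 but not system_hr2: ['Bob']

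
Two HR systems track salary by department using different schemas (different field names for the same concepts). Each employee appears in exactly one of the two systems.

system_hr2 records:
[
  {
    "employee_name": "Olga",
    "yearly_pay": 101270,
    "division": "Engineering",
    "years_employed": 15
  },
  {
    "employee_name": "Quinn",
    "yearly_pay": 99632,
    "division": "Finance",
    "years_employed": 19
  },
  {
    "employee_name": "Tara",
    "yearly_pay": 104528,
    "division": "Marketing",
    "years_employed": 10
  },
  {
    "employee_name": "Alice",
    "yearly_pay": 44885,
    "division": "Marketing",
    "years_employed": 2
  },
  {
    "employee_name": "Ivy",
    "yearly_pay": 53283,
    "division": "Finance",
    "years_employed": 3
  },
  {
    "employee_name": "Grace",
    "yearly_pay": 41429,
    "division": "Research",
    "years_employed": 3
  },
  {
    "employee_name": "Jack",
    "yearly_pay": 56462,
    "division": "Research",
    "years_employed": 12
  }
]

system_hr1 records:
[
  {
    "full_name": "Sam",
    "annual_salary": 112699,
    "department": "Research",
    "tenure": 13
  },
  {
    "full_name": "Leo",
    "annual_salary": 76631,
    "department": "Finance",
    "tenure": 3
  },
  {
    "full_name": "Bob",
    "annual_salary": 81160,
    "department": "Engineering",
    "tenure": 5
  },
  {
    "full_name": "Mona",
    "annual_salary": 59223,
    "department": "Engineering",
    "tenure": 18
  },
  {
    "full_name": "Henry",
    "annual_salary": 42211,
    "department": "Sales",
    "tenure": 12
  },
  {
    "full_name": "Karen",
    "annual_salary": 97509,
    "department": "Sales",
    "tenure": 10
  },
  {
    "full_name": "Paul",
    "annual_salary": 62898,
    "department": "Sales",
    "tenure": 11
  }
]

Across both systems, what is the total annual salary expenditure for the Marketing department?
149413

Schema mappings:
- "division" (system_hr2) = "department" (system_hr1) = department
- "yearly_pay" (system_hr2) = "annual_salary" (system_hr1) = salary

Marketing salaries from system_hr2: 149413
Marketing salaries from system_hr1: 0

Total: 149413 + 0 = 149413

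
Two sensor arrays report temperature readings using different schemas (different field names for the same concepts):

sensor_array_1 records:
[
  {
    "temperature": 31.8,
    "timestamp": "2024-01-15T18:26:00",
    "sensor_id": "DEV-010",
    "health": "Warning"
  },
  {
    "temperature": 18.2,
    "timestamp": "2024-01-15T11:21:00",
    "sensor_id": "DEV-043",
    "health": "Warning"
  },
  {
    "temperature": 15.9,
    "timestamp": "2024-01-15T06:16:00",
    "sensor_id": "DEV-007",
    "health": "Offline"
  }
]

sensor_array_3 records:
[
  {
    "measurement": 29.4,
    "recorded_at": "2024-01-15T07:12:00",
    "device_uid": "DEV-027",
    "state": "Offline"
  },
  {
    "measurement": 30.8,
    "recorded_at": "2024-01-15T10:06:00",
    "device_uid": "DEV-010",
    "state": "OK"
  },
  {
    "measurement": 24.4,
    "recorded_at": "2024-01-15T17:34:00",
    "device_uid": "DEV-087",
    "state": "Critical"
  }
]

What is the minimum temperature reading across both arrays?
15.9

Schema mapping: "temperature" (sensor_array_1) = "measurement" (sensor_array_3) = temperature reading

Minimum in sensor_array_1: 15.9
Minimum in sensor_array_3: 24.4

Overall minimum: min(15.9, 24.4) = 15.9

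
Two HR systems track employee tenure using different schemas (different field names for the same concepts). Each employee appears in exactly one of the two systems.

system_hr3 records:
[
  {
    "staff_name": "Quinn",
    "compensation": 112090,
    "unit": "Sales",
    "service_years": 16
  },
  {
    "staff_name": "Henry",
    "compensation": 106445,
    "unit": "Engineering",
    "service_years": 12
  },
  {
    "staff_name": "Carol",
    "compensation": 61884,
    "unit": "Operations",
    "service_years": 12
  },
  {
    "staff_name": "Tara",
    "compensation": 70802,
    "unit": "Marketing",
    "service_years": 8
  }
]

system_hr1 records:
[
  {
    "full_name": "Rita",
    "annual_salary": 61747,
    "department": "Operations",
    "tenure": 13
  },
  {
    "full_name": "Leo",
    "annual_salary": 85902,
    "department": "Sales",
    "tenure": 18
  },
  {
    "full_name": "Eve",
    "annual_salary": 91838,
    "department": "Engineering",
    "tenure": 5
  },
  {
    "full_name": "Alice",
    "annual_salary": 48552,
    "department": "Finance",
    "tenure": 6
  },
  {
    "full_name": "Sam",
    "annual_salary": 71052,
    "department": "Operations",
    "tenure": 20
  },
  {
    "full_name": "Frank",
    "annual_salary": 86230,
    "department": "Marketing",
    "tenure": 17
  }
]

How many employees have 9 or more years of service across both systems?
7

Reconcile schemas: "service_years" (system_hr3) = "tenure" (system_hr1) = years of service

From system_hr3: 3 employees with >= 9 years
From system_hr1: 4 employees with >= 9 years

Total: 3 + 4 = 7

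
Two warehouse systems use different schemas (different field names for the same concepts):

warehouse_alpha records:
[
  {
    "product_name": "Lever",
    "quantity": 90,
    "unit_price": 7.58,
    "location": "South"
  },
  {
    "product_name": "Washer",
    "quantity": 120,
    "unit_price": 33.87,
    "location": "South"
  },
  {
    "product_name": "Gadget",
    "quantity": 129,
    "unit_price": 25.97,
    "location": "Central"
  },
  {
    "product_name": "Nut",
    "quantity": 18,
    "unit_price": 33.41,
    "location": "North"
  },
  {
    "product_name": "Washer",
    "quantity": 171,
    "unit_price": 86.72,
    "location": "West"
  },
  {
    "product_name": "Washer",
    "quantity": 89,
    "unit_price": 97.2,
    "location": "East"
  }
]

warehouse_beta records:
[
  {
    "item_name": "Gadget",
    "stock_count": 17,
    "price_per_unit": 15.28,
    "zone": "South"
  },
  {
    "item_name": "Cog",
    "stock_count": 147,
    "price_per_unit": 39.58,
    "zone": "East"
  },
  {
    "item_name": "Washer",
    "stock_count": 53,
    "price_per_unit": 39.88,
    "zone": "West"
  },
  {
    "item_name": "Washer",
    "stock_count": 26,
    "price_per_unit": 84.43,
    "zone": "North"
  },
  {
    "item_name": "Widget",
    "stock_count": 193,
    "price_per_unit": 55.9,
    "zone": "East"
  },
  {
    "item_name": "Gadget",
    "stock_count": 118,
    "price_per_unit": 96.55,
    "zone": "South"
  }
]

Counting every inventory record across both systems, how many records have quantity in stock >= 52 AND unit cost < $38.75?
3

Schema mappings:
- "quantity" (warehouse_alpha) = "stock_count" (warehouse_beta) = quantity
- "unit_price" (warehouse_alpha) = "price_per_unit" (warehouse_beta) = unit cost

Records meeting both conditions in warehouse_alpha: 3
Records meeting both conditions in warehouse_beta: 0

Total: 3 + 0 = 3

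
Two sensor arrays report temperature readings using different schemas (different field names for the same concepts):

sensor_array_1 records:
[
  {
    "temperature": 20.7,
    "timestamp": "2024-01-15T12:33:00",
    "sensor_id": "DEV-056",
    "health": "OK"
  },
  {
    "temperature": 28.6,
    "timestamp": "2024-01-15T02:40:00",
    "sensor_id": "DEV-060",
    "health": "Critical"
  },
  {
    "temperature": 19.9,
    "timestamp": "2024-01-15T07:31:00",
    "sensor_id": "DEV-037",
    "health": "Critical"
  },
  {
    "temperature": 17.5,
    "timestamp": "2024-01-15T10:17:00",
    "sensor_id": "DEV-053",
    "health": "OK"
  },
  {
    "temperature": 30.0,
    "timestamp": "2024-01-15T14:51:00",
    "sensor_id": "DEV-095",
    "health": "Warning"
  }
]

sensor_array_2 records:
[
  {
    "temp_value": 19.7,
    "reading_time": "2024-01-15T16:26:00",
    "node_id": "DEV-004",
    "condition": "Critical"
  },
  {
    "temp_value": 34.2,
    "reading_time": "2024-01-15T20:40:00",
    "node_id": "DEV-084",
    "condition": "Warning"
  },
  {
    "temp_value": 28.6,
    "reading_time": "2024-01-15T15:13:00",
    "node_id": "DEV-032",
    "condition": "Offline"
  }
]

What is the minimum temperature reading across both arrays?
17.5

Schema mapping: "temperature" (sensor_array_1) = "temp_value" (sensor_array_2) = temperature reading

Minimum in sensor_array_1: 17.5
Minimum in sensor_array_2: 19.7

Overall minimum: min(17.5, 19.7) = 17.5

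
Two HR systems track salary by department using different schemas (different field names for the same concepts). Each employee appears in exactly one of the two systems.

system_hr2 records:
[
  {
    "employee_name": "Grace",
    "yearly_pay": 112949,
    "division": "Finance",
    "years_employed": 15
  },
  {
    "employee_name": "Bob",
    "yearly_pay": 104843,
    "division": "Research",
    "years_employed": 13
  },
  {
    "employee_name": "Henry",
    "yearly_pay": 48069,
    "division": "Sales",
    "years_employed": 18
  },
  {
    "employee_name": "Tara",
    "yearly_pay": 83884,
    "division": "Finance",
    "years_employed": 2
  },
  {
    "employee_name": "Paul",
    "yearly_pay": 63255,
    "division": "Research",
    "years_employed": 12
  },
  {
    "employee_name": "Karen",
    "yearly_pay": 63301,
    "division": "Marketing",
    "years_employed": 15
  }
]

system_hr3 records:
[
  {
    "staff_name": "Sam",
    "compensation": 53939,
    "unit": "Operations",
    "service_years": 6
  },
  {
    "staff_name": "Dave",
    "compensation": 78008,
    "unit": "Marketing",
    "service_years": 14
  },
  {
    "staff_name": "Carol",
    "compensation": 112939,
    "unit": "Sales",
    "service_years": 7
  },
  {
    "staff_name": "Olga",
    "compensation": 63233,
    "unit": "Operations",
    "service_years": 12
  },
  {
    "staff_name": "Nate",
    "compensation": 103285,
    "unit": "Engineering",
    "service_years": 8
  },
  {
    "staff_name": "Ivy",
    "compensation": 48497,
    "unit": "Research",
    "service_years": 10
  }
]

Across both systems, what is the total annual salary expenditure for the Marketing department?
141309

Schema mappings:
- "division" (system_hr2) = "unit" (system_hr3) = department
- "yearly_pay" (system_hr2) = "compensation" (system_hr3) = salary

Marketing salaries from system_hr2: 63301
Marketing salaries from system_hr3: 78008

Total: 63301 + 78008 = 141309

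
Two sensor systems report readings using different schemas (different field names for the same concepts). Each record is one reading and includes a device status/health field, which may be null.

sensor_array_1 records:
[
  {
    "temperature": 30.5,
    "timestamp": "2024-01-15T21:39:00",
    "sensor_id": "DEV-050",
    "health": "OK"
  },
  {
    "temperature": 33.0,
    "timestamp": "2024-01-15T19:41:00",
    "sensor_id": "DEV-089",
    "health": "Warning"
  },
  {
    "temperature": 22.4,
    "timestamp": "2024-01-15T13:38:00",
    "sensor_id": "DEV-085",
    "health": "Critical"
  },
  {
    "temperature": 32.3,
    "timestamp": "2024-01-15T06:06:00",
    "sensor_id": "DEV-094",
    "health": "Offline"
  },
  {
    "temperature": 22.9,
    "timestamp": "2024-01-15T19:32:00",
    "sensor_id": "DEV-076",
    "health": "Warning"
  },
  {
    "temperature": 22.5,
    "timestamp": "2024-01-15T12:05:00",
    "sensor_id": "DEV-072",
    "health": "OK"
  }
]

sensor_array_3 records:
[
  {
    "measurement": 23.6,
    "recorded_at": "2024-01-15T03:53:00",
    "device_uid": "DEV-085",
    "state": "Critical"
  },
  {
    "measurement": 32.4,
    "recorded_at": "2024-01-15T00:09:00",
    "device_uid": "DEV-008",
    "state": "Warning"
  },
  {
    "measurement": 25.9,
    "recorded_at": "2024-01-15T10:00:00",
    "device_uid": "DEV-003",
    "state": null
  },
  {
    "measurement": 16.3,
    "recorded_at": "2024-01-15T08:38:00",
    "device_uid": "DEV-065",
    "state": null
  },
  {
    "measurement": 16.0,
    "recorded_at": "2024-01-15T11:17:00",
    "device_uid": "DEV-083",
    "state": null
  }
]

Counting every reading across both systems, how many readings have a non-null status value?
8

Schema mapping: "health" (sensor_array_1) = "state" (sensor_array_3) = status

Non-null in sensor_array_1: 6
Non-null in sensor_array_3: 2

Total non-null: 6 + 2 = 8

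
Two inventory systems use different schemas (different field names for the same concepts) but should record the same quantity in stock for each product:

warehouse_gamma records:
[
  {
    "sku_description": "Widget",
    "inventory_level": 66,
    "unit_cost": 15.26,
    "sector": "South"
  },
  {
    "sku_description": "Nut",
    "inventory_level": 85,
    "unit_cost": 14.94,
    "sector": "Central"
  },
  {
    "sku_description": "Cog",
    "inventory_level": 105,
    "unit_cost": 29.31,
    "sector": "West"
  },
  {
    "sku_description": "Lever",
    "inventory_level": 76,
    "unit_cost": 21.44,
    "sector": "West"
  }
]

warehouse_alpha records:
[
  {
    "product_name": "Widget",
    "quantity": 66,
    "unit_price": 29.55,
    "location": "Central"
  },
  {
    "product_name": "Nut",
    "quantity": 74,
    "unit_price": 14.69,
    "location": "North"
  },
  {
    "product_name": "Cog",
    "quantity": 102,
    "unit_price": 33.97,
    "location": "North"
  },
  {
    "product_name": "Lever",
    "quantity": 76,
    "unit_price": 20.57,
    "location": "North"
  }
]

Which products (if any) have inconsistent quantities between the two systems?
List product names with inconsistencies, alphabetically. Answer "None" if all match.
Cog, Nut

Schema mappings:
- "sku_description" (warehouse_gamma) = "product_name" (warehouse_alpha) = product name
- "inventory_level" (warehouse_gamma) = "quantity" (warehouse_alpha) = quantity

Comparison:
  Widget: 66 vs 66 - MATCH
  Nut: 85 vs 74 - MISMATCH
  Cog: 105 vs 102 - MISMATCH
  Lever: 76 vs 76 - MATCH

Products with inconsistencies: Cog, Nut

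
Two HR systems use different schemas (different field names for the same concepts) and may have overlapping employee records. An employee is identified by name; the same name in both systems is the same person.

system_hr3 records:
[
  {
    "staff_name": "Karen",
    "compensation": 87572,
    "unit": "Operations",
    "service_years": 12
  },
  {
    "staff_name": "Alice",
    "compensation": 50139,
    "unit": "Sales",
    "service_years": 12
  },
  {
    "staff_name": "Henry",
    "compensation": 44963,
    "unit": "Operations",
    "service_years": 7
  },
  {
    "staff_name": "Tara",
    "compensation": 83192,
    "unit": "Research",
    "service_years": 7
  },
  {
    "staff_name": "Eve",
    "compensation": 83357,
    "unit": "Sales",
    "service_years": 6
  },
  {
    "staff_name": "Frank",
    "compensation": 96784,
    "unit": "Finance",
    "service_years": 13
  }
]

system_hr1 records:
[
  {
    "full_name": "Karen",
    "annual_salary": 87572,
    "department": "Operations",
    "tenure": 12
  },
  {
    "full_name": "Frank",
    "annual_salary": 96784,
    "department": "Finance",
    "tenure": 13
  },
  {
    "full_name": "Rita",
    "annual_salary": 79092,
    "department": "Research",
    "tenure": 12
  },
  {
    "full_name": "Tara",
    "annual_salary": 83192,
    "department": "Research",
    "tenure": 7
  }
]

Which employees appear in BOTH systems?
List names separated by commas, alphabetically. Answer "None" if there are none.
Frank, Karen, Tara

Schema mapping: "staff_name" (system_hr3) = "full_name" (system_hr1) = employee name

Names in system_hr3: ['Alice', 'Eve', 'Frank', 'Henry', 'Karen', 'Tara']
Names in system_hr1: ['Frank', 'Karen', 'Rita', 'Tara']

Intersection: ['Frank', 'Karen', 'Tara']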